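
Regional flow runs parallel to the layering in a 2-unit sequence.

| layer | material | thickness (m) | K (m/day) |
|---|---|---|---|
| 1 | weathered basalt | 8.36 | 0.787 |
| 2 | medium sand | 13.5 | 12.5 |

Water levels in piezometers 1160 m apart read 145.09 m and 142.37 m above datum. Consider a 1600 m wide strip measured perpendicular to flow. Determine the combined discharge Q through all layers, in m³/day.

Flow is parallel to layering, so each bed carries its own Darcy discharge and the transmissivities add.
Σ(K_i·b_i) = 0.787×8.36 + 12.5×13.5 = 175.3 m²/day.
Hydraulic gradient i = (145.09 − 142.37) / 1160 = 2.72 / 1160 = 0.002345.
Q = Σ(K_i·b_i) · W · i = 175.3 × 1600 × 0.002345 = 657.8 m³/day.

658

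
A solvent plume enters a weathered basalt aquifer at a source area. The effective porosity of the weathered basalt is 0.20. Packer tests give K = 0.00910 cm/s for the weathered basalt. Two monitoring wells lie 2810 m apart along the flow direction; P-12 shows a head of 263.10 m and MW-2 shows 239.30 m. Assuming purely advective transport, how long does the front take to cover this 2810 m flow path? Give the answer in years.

Convert K: 0.00910 cm/s × 864 = 7.862 m/day.
Hydraulic gradient i = (263.10 − 239.30) / 2810 = 23.8 / 2810 = 0.008470.
Darcy flux q = K · i = 7.862 × 0.008470 = 0.06659 m/day.
Seepage velocity v = q / n_e = 0.06659 / 0.20 = 0.3330 m/day.
Travel time t = L / v = 2810 / 0.3330 = 8439 days = 23.11 years.

23.1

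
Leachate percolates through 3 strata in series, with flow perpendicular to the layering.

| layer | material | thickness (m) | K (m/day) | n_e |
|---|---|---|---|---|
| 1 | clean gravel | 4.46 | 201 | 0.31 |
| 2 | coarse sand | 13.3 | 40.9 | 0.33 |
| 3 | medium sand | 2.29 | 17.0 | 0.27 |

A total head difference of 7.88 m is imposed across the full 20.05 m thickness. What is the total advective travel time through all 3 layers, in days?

With flow normal to the layers, continuity requires the same specific discharge q through every layer.
Σ(b_i/K_i) = 4.46/201 + 13.3/40.9 + 2.29/17.0 = 0.4821 d.
q = Δh / Σ(b_i/K_i) = 7.88 / 0.4821 = 16.35 m/day.
In each layer the seepage velocity is v_i = q/n_i, so the layer transit time is t_i = b_i·n_i / q:
  layer 1 (clean gravel): t_1 = 4.46 × 0.31 / 16.35 = 0.08458 d
  layer 2 (coarse sand): t_2 = 13.3 × 0.33 / 16.35 = 0.2685 d
  layer 3 (medium sand): t_3 = 2.29 × 0.27 / 16.35 = 0.03783 d
Total t = Σ t_i = 0.3909 days.

0.391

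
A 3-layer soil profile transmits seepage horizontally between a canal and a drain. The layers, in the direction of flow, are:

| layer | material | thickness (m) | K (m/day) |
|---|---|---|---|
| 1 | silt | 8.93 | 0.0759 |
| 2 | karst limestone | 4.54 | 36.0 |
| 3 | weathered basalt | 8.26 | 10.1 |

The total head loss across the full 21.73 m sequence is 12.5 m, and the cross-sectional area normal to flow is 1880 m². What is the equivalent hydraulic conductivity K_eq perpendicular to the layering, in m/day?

Flow is perpendicular to layering, so the layers act in series and the equivalent K is the thickness-weighted harmonic mean.
Total thickness L = 8.93 + 4.54 + 8.26 = 21.73 m.
Σ(b_i/K_i) = 8.93/0.0759 + 4.54/36.0 + 8.26/10.1 = 118.6 d.
K_eq = L / Σ(b_i/K_i) = 21.73 / 118.6 = 0.1832 m/day.

0.183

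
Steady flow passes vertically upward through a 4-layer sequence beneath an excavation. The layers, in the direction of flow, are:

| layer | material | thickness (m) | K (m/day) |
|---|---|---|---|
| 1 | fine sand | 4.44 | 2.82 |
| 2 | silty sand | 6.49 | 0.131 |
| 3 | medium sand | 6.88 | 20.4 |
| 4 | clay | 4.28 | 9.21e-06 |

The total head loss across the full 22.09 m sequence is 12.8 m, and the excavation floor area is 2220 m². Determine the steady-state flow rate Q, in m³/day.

Flow is perpendicular to layering, so the layers act in series and the equivalent K is the thickness-weighted harmonic mean.
Total thickness L = 4.44 + 6.49 + 6.88 + 4.28 = 22.09 m.
Σ(b_i/K_i) = 4.44/2.82 + 6.49/0.131 + 6.88/20.4 + 4.28/9.21e-06 = 4.648e+05 d.
K_eq = L / Σ(b_i/K_i) = 22.09 / 4.648e+05 = 4.753e-05 m/day.
Q = K_eq · A · (Δh/L) = 4.753e-05 × 2220 × (12.8/22.09) = 0.06114 m³/day.

0.0611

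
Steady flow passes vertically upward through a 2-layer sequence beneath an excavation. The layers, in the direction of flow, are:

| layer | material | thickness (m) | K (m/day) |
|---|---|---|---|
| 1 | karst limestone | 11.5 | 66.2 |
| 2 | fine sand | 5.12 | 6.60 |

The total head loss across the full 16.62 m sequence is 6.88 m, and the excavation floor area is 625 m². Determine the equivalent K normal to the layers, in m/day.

17.5

Flow is perpendicular to layering, so the layers act in series and the equivalent K is the thickness-weighted harmonic mean.
Total thickness L = 11.5 + 5.12 = 16.62 m.
Σ(b_i/K_i) = 11.5/66.2 + 5.12/6.60 = 0.9495 d.
K_eq = L / Σ(b_i/K_i) = 16.62 / 0.9495 = 17.50 m/day.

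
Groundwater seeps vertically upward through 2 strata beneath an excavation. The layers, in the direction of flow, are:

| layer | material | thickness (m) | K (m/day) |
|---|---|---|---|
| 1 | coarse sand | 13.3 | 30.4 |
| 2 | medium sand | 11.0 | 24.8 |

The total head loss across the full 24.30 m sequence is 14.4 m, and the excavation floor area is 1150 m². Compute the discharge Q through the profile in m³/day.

18800

Flow is perpendicular to layering, so the layers act in series and the equivalent K is the thickness-weighted harmonic mean.
Total thickness L = 13.3 + 11.0 = 24.30 m.
Σ(b_i/K_i) = 13.3/30.4 + 11.0/24.8 = 0.8810 d.
K_eq = L / Σ(b_i/K_i) = 24.30 / 0.8810 = 27.58 m/day.
Q = K_eq · A · (Δh/L) = 27.58 × 1150 × (14.4/24.30) = 18796 m³/day.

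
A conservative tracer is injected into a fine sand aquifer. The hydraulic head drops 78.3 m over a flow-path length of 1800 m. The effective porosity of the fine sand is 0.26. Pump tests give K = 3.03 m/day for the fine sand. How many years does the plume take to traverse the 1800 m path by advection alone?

Hydraulic gradient i = Δh / L = 78.3 / 1800 = 0.04350.
Darcy flux q = K · i = 3.030 × 0.04350 = 0.1318 m/day.
Seepage velocity v = q / n_e = 0.1318 / 0.26 = 0.5069 m/day.
Travel time t = L / v = 1800 / 0.5069 = 3551 days = 9.721 years.

9.72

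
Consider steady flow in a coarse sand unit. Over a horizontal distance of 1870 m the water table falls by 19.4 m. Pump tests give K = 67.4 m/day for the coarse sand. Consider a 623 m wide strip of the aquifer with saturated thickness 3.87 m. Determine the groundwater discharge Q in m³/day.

Cross-sectional area A = 623 × 3.87 = 2411 m².
Hydraulic gradient i = Δh / L = 19.4 / 1870 = 0.01037.
Darcy's law: Q = K · A · i = 67.40 × 2411 × 0.01037 = 1686 m³/day.

1690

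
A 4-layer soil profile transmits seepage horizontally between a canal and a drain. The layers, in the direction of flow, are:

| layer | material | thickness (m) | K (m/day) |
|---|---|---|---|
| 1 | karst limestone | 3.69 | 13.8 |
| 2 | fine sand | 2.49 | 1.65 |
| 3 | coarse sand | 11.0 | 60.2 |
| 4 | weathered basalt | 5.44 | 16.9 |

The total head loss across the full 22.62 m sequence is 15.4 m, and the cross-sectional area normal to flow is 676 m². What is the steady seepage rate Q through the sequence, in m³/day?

Flow is perpendicular to layering, so the layers act in series and the equivalent K is the thickness-weighted harmonic mean.
Total thickness L = 3.69 + 2.49 + 11.0 + 5.44 = 22.62 m.
Σ(b_i/K_i) = 3.69/13.8 + 2.49/1.65 + 11.0/60.2 + 5.44/16.9 = 2.281 d.
K_eq = L / Σ(b_i/K_i) = 22.62 / 2.281 = 9.916 m/day.
Q = K_eq · A · (Δh/L) = 9.916 × 676 × (15.4/22.62) = 4564 m³/day.

4560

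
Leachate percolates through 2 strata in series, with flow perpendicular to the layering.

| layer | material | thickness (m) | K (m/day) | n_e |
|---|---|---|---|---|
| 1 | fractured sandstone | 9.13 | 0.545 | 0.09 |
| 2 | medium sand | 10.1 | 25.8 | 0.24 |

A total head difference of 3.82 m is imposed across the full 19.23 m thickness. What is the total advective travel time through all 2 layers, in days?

14.6

With flow normal to the layers, continuity requires the same specific discharge q through every layer.
Σ(b_i/K_i) = 9.13/0.545 + 10.1/25.8 = 17.14 d.
q = Δh / Σ(b_i/K_i) = 3.82 / 17.14 = 0.2228 m/day.
In each layer the seepage velocity is v_i = q/n_i, so the layer transit time is t_i = b_i·n_i / q:
  layer 1 (fractured sandstone): t_1 = 9.13 × 0.09 / 0.2228 = 3.688 d
  layer 2 (medium sand): t_2 = 10.1 × 0.24 / 0.2228 = 10.88 d
Total t = Σ t_i = 14.57 days.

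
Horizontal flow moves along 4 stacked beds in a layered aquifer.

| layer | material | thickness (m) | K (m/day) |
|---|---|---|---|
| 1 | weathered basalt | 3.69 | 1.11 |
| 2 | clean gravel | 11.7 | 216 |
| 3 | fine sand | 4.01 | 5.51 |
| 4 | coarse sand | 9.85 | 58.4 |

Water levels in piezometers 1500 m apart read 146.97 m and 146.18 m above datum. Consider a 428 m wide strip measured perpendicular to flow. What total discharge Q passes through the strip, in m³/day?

Flow is parallel to layering, so each bed carries its own Darcy discharge and the transmissivities add.
Σ(K_i·b_i) = 1.11×3.69 + 216×11.7 + 5.51×4.01 + 58.4×9.85 = 3129 m²/day.
Hydraulic gradient i = (146.97 − 146.18) / 1500 = 0.79 / 1500 = 0.0005267.
Q = Σ(K_i·b_i) · W · i = 3129 × 428 × 0.0005267 = 705.2 m³/day.

705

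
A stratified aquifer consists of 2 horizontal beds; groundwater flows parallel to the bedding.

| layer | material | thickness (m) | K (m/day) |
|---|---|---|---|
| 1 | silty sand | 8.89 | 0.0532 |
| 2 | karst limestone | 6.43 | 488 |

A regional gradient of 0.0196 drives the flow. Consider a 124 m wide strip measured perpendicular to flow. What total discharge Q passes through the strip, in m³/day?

Flow is parallel to layering, so each bed carries its own Darcy discharge and the transmissivities add.
Σ(K_i·b_i) = 0.0532×8.89 + 488×6.43 = 3138 m²/day.
Hydraulic gradient i = 0.0196.
Q = Σ(K_i·b_i) · W · i = 3138 × 124 × 0.01960 = 7627 m³/day.

7630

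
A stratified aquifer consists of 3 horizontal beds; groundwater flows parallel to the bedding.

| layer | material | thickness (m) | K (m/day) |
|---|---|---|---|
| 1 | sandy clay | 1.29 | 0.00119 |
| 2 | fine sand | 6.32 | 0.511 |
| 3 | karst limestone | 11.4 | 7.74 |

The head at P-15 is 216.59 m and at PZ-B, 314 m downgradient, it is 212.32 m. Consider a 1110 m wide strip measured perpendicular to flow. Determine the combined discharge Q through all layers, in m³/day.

Flow is parallel to layering, so each bed carries its own Darcy discharge and the transmissivities add.
Σ(K_i·b_i) = 0.00119×1.29 + 0.511×6.32 + 7.74×11.4 = 91.47 m²/day.
Hydraulic gradient i = (216.59 − 212.32) / 314 = 4.27 / 314 = 0.01360.
Q = Σ(K_i·b_i) · W · i = 91.47 × 1110 × 0.01360 = 1381 m³/day.

1380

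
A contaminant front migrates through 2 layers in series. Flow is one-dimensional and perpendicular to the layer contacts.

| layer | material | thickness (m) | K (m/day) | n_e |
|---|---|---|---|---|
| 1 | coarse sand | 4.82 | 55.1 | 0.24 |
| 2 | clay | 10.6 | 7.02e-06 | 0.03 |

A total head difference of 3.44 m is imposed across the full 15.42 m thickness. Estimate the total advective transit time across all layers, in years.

1770

With flow normal to the layers, continuity requires the same specific discharge q through every layer.
Σ(b_i/K_i) = 4.82/55.1 + 10.6/7.02e-06 = 1.510e+06 d.
q = Δh / Σ(b_i/K_i) = 3.44 / 1.510e+06 = 2.278e-06 m/day.
In each layer the seepage velocity is v_i = q/n_i, so the layer transit time is t_i = b_i·n_i / q:
  layer 1 (coarse sand): t_1 = 4.82 × 0.24 / 2.278e-06 = 5.078e+05 d
  layer 2 (clay): t_2 = 10.6 × 0.03 / 2.278e-06 = 1.396e+05 d
Total t = Σ t_i = 6.474e+05 days = 1772 years.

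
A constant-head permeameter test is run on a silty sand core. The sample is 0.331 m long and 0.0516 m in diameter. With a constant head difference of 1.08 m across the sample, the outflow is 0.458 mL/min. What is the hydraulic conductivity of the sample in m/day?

Cross-sectional area A = π·(d/2)² = π × (0.0516/2)² = 0.002091 m².
Convert discharge: 0.458 mL/min = 7.633e-09 m³/s.
Darcy's law rearranged: K = Q·L / (A·Δh) = 7.633e-09 × 0.331 / (0.002091 × 1.08) = 1.119e-06 m/s = 0.09666 m/day.

0.0967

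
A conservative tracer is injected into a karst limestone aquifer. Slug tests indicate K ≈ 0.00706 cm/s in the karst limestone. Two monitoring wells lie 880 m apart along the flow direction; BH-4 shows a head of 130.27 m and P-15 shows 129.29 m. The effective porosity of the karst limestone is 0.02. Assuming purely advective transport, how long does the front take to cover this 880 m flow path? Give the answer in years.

Convert K: 0.00706 cm/s × 864 = 6.100 m/day.
Hydraulic gradient i = (130.27 − 129.29) / 880 = 0.98 / 880 = 0.001114.
Darcy flux q = K · i = 6.100 × 0.001114 = 0.006793 m/day.
Seepage velocity v = q / n_e = 0.006793 / 0.02 = 0.3397 m/day.
Travel time t = L / v = 880 / 0.3397 = 2591 days = 7.094 years.

7.09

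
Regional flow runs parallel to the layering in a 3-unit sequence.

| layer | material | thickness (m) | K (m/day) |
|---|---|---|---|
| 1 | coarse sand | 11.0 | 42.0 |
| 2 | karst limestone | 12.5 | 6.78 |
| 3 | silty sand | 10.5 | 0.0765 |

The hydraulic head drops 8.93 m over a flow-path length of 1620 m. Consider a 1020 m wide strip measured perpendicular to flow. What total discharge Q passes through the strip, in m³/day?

Flow is parallel to layering, so each bed carries its own Darcy discharge and the transmissivities add.
Σ(K_i·b_i) = 42.0×11.0 + 6.78×12.5 + 0.0765×10.5 = 547.6 m²/day.
Hydraulic gradient i = Δh / L = 8.93 / 1620 = 0.005512.
Q = Σ(K_i·b_i) · W · i = 547.6 × 1020 × 0.005512 = 3079 m³/day.

3080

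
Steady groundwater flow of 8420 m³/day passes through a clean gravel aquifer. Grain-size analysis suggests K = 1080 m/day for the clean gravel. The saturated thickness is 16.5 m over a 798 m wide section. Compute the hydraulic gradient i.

Cross-sectional area A = 798 × 16.5 = 13167 m².
From Q = K·A·i, i = Q / (K·A) = 8420 / (1080 × 13167) = 0.0005921.

0.000592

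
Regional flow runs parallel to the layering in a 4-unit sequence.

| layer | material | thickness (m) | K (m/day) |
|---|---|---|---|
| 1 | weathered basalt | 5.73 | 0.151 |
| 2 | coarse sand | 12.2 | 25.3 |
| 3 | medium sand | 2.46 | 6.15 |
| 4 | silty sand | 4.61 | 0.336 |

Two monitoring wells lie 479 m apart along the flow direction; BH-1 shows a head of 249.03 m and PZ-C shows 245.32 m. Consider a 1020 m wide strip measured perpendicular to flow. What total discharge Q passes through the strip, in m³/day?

Flow is parallel to layering, so each bed carries its own Darcy discharge and the transmissivities add.
Σ(K_i·b_i) = 0.151×5.73 + 25.3×12.2 + 6.15×2.46 + 0.336×4.61 = 326.2 m²/day.
Hydraulic gradient i = (249.03 − 245.32) / 479 = 3.71 / 479 = 0.007745.
Q = Σ(K_i·b_i) · W · i = 326.2 × 1020 × 0.007745 = 2577 m³/day.

2580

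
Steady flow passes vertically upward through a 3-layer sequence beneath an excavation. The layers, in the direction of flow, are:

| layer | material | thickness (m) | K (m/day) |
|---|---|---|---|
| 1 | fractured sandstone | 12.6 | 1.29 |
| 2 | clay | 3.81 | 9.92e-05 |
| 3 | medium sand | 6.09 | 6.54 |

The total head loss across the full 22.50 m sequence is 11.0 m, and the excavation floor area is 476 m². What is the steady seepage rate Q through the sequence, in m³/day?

0.136

Flow is perpendicular to layering, so the layers act in series and the equivalent K is the thickness-weighted harmonic mean.
Total thickness L = 12.6 + 3.81 + 6.09 = 22.50 m.
Σ(b_i/K_i) = 12.6/1.29 + 3.81/9.92e-05 + 6.09/6.54 = 38418 d.
K_eq = L / Σ(b_i/K_i) = 22.50 / 38418 = 0.0005857 m/day.
Q = K_eq · A · (Δh/L) = 0.0005857 × 476 × (11.0/22.50) = 0.1363 m³/day.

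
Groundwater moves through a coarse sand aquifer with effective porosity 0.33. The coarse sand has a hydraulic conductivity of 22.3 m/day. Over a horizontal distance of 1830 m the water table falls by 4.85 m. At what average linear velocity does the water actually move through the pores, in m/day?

Hydraulic gradient i = Δh / L = 4.85 / 1830 = 0.002650.
Darcy flux q = K · i = 22.30 × 0.002650 = 0.05910 m/day.
Seepage velocity v = q / n_e = 0.05910 / 0.33 = 0.1791 m/day.

0.179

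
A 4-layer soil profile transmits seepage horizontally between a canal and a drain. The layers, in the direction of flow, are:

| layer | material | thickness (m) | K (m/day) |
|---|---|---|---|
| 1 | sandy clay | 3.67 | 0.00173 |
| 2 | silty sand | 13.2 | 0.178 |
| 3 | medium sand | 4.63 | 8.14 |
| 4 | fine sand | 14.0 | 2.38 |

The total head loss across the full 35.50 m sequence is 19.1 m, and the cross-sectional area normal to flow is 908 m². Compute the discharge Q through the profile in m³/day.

7.88

Flow is perpendicular to layering, so the layers act in series and the equivalent K is the thickness-weighted harmonic mean.
Total thickness L = 3.67 + 13.2 + 4.63 + 14.0 = 35.50 m.
Σ(b_i/K_i) = 3.67/0.00173 + 13.2/0.178 + 4.63/8.14 + 14.0/2.38 = 2202 d.
K_eq = L / Σ(b_i/K_i) = 35.50 / 2202 = 0.01612 m/day.
Q = K_eq · A · (Δh/L) = 0.01612 × 908 × (19.1/35.50) = 7.876 m³/day.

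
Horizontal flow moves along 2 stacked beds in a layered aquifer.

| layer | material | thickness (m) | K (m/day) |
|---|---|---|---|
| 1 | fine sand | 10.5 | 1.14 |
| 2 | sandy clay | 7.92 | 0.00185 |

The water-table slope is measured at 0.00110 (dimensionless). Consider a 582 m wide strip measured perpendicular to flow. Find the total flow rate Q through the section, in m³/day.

Flow is parallel to layering, so each bed carries its own Darcy discharge and the transmissivities add.
Σ(K_i·b_i) = 1.14×10.5 + 0.00185×7.92 = 11.98 m²/day.
Hydraulic gradient i = 0.00110.
Q = Σ(K_i·b_i) · W · i = 11.98 × 582 × 0.001100 = 7.673 m³/day.

7.67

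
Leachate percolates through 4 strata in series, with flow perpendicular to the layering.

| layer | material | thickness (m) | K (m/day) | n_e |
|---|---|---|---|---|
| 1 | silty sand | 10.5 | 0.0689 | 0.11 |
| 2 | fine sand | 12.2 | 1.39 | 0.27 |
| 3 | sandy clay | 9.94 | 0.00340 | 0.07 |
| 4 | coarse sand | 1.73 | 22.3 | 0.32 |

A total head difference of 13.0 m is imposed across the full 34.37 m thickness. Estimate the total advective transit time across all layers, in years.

3.70

With flow normal to the layers, continuity requires the same specific discharge q through every layer.
Σ(b_i/K_i) = 10.5/0.0689 + 12.2/1.39 + 9.94/0.00340 + 1.73/22.3 = 3085 d.
q = Δh / Σ(b_i/K_i) = 13.0 / 3085 = 0.004214 m/day.
In each layer the seepage velocity is v_i = q/n_i, so the layer transit time is t_i = b_i·n_i / q:
  layer 1 (silty sand): t_1 = 10.5 × 0.11 / 0.004214 = 274.1 d
  layer 2 (fine sand): t_2 = 12.2 × 0.27 / 0.004214 = 781.6 d
  layer 3 (sandy clay): t_3 = 9.94 × 0.07 / 0.004214 = 165.1 d
  layer 4 (coarse sand): t_4 = 1.73 × 0.32 / 0.004214 = 131.4 d
Total t = Σ t_i = 1352 days = 3.702 years.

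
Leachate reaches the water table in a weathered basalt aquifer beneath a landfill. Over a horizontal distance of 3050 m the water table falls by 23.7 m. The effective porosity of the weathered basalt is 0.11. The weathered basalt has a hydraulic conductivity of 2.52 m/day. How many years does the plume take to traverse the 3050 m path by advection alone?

Hydraulic gradient i = Δh / L = 23.7 / 3050 = 0.007770.
Darcy flux q = K · i = 2.520 × 0.007770 = 0.01958 m/day.
Seepage velocity v = q / n_e = 0.01958 / 0.11 = 0.1780 m/day.
Travel time t = L / v = 3050 / 0.1780 = 17133 days = 46.91 years.

46.9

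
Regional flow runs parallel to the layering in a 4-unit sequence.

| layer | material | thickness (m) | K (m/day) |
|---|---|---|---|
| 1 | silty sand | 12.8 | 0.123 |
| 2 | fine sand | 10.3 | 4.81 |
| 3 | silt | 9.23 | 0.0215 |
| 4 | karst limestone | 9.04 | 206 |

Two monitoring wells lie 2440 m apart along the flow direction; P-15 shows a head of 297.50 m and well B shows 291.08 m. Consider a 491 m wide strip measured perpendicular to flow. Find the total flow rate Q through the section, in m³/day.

Flow is parallel to layering, so each bed carries its own Darcy discharge and the transmissivities add.
Σ(K_i·b_i) = 0.123×12.8 + 4.81×10.3 + 0.0215×9.23 + 206×9.04 = 1914 m²/day.
Hydraulic gradient i = (297.50 − 291.08) / 2440 = 6.42 / 2440 = 0.002631.
Q = Σ(K_i·b_i) · W · i = 1914 × 491 × 0.002631 = 2472 m³/day.

2470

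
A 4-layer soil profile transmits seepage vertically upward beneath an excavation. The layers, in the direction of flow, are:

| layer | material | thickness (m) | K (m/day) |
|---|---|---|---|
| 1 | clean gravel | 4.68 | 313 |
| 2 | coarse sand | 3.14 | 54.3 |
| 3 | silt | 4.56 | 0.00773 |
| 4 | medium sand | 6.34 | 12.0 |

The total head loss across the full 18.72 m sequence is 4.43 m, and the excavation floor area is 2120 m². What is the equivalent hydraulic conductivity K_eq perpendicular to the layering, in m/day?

0.0317

Flow is perpendicular to layering, so the layers act in series and the equivalent K is the thickness-weighted harmonic mean.
Total thickness L = 4.68 + 3.14 + 4.56 + 6.34 = 18.72 m.
Σ(b_i/K_i) = 4.68/313 + 3.14/54.3 + 4.56/0.00773 + 6.34/12.0 = 590.5 d.
K_eq = L / Σ(b_i/K_i) = 18.72 / 590.5 = 0.03170 m/day.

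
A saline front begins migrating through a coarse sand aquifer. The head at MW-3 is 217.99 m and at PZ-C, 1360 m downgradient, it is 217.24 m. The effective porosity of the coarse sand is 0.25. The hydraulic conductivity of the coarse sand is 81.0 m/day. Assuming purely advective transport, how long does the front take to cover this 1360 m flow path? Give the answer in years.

Hydraulic gradient i = (217.99 − 217.24) / 1360 = 0.75 / 1360 = 0.0005515.
Darcy flux q = K · i = 81.00 × 0.0005515 = 0.04467 m/day.
Seepage velocity v = q / n_e = 0.04467 / 0.25 = 0.1787 m/day.
Travel time t = L / v = 1360 / 0.1787 = 7612 days = 20.84 years.

20.8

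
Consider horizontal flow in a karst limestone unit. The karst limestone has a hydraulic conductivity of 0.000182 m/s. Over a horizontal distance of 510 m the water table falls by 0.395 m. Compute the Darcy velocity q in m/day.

Convert K: 0.000182 m/s × 86400 = 15.72 m/day.
Hydraulic gradient i = Δh / L = 0.395 / 510 = 0.0007745.
Specific discharge q = K · i = 15.72 × 0.0007745 = 0.01218 m/day.

0.0122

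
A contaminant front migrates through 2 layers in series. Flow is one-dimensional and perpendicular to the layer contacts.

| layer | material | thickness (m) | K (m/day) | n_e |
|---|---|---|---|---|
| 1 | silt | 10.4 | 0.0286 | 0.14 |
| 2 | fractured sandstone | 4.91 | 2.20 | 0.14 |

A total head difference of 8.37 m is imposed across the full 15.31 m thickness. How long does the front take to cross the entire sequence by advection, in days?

93.7

With flow normal to the layers, continuity requires the same specific discharge q through every layer.
Σ(b_i/K_i) = 10.4/0.0286 + 4.91/2.20 = 365.9 d.
q = Δh / Σ(b_i/K_i) = 8.37 / 365.9 = 0.02288 m/day.
In each layer the seepage velocity is v_i = q/n_i, so the layer transit time is t_i = b_i·n_i / q:
  layer 1 (silt): t_1 = 10.4 × 0.14 / 0.02288 = 63.64 d
  layer 2 (fractured sandstone): t_2 = 4.91 × 0.14 / 0.02288 = 30.05 d
Total t = Σ t_i = 93.69 days.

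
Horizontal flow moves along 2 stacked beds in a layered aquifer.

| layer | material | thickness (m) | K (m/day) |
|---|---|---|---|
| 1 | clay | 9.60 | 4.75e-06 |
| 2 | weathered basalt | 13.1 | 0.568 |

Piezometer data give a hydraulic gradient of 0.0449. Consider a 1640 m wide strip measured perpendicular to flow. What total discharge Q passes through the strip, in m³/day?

Flow is parallel to layering, so each bed carries its own Darcy discharge and the transmissivities add.
Σ(K_i·b_i) = 4.75e-06×9.60 + 0.568×13.1 = 7.441 m²/day.
Hydraulic gradient i = 0.0449.
Q = Σ(K_i·b_i) · W · i = 7.441 × 1640 × 0.04490 = 547.9 m³/day.

548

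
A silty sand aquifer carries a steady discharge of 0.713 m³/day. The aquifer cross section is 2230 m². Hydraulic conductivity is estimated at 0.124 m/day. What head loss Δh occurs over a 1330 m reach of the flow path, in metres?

3.43

From Q = K·A·i, i = Q / (K·A) = 0.713 / (0.1240 × 2230) = 0.002578.
Head loss Δh = i · L = 0.002578 × 1330 = 3.429 m.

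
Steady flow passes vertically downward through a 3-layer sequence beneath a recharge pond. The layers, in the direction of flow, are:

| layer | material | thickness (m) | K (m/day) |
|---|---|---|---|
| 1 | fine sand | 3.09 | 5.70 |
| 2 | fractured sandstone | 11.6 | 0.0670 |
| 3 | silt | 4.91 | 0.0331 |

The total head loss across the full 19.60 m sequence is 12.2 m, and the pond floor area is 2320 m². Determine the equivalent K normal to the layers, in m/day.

0.0609

Flow is perpendicular to layering, so the layers act in series and the equivalent K is the thickness-weighted harmonic mean.
Total thickness L = 3.09 + 11.6 + 4.91 = 19.60 m.
Σ(b_i/K_i) = 3.09/5.70 + 11.6/0.0670 + 4.91/0.0331 = 322.0 d.
K_eq = L / Σ(b_i/K_i) = 19.60 / 322.0 = 0.06087 m/day.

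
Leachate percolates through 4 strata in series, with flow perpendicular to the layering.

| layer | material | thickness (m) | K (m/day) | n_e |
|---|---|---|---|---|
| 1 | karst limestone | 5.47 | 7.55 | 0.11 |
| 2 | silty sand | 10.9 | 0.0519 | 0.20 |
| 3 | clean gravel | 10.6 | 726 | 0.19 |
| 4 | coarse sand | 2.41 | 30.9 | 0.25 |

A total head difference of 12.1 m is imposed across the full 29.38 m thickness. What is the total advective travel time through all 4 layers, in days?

With flow normal to the layers, continuity requires the same specific discharge q through every layer.
Σ(b_i/K_i) = 5.47/7.55 + 10.9/0.0519 + 10.6/726 + 2.41/30.9 = 210.8 d.
q = Δh / Σ(b_i/K_i) = 12.1 / 210.8 = 0.05739 m/day.
In each layer the seepage velocity is v_i = q/n_i, so the layer transit time is t_i = b_i·n_i / q:
  layer 1 (karst limestone): t_1 = 5.47 × 0.11 / 0.05739 = 10.48 d
  layer 2 (silty sand): t_2 = 10.9 × 0.20 / 0.05739 = 37.99 d
  layer 3 (clean gravel): t_3 = 10.6 × 0.19 / 0.05739 = 35.09 d
  layer 4 (coarse sand): t_4 = 2.41 × 0.25 / 0.05739 = 10.50 d
Total t = Σ t_i = 94.06 days.

94.1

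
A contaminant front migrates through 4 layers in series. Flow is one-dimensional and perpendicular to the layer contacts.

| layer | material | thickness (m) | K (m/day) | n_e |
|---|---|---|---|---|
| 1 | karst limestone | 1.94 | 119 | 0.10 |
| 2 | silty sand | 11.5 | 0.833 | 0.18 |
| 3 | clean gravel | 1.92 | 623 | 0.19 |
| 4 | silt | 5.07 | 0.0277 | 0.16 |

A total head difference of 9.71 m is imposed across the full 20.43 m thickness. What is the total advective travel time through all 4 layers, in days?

69.7

With flow normal to the layers, continuity requires the same specific discharge q through every layer.
Σ(b_i/K_i) = 1.94/119 + 11.5/0.833 + 1.92/623 + 5.07/0.0277 = 196.9 d.
q = Δh / Σ(b_i/K_i) = 9.71 / 196.9 = 0.04933 m/day.
In each layer the seepage velocity is v_i = q/n_i, so the layer transit time is t_i = b_i·n_i / q:
  layer 1 (karst limestone): t_1 = 1.94 × 0.10 / 0.04933 = 3.933 d
  layer 2 (silty sand): t_2 = 11.5 × 0.18 / 0.04933 = 41.97 d
  layer 3 (clean gravel): t_3 = 1.92 × 0.19 / 0.04933 = 7.396 d
  layer 4 (silt): t_4 = 5.07 × 0.16 / 0.04933 = 16.45 d
Total t = Σ t_i = 69.74 days.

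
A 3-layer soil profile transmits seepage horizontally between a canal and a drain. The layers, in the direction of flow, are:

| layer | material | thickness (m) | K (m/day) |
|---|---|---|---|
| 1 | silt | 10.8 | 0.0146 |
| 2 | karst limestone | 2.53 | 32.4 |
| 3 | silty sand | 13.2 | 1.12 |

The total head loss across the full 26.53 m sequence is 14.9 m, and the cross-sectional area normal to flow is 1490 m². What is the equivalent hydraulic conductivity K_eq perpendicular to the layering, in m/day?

0.0353

Flow is perpendicular to layering, so the layers act in series and the equivalent K is the thickness-weighted harmonic mean.
Total thickness L = 10.8 + 2.53 + 13.2 = 26.53 m.
Σ(b_i/K_i) = 10.8/0.0146 + 2.53/32.4 + 13.2/1.12 = 751.6 d.
K_eq = L / Σ(b_i/K_i) = 26.53 / 751.6 = 0.03530 m/day.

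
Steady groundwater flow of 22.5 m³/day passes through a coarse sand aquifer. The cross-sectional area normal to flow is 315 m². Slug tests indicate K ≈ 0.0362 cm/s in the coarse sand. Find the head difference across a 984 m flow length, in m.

Convert K: 0.0362 cm/s × 864 = 31.28 m/day.
From Q = K·A·i, i = Q / (K·A) = 22.5 / (31.28 × 315.0) = 0.002284.
Head loss Δh = i · L = 0.002284 × 984 = 2.247 m.

2.25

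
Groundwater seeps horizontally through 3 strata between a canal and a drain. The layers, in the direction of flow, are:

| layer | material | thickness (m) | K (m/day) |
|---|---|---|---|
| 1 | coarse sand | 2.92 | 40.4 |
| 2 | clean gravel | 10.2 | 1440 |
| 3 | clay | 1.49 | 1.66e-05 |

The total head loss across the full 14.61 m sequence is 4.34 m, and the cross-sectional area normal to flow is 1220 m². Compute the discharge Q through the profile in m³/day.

Flow is perpendicular to layering, so the layers act in series and the equivalent K is the thickness-weighted harmonic mean.
Total thickness L = 2.92 + 10.2 + 1.49 = 14.61 m.
Σ(b_i/K_i) = 2.92/40.4 + 10.2/1440 + 1.49/1.66e-05 = 89759 d.
K_eq = L / Σ(b_i/K_i) = 14.61 / 89759 = 0.0001628 m/day.
Q = K_eq · A · (Δh/L) = 0.0001628 × 1220 × (4.34/14.61) = 0.05899 m³/day.

0.0590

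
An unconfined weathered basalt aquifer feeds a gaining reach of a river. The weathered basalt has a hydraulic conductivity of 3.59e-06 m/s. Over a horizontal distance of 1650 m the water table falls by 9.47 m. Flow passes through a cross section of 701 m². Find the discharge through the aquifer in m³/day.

1.25

Convert K: 3.59e-06 m/s × 86400 = 0.3102 m/day.
Hydraulic gradient i = Δh / L = 9.47 / 1650 = 0.005739.
Darcy's law: Q = K · A · i = 0.3102 × 701.0 × 0.005739 = 1.248 m³/day.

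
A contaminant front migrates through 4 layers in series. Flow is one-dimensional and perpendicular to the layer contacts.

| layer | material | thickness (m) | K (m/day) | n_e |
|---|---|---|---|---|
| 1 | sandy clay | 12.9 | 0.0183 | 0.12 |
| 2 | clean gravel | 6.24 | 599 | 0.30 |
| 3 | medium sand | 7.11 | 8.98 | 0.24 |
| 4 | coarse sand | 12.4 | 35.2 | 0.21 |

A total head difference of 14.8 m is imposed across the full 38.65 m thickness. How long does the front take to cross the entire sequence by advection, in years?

1.01

With flow normal to the layers, continuity requires the same specific discharge q through every layer.
Σ(b_i/K_i) = 12.9/0.0183 + 6.24/599 + 7.11/8.98 + 12.4/35.2 = 706.1 d.
q = Δh / Σ(b_i/K_i) = 14.8 / 706.1 = 0.02096 m/day.
In each layer the seepage velocity is v_i = q/n_i, so the layer transit time is t_i = b_i·n_i / q:
  layer 1 (sandy clay): t_1 = 12.9 × 0.12 / 0.02096 = 73.85 d
  layer 2 (clean gravel): t_2 = 6.24 × 0.30 / 0.02096 = 89.31 d
  layer 3 (medium sand): t_3 = 7.11 × 0.24 / 0.02096 = 81.41 d
  layer 4 (coarse sand): t_4 = 12.4 × 0.21 / 0.02096 = 124.2 d
Total t = Σ t_i = 368.8 days = 1.010 years.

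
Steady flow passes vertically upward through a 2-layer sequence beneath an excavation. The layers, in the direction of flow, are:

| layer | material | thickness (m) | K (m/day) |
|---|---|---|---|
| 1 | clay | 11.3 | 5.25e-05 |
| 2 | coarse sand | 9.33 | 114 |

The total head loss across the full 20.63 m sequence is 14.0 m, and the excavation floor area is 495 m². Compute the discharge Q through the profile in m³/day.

Flow is perpendicular to layering, so the layers act in series and the equivalent K is the thickness-weighted harmonic mean.
Total thickness L = 11.3 + 9.33 = 20.63 m.
Σ(b_i/K_i) = 11.3/5.25e-05 + 9.33/114 = 2.152e+05 d.
K_eq = L / Σ(b_i/K_i) = 20.63 / 2.152e+05 = 9.585e-05 m/day.
Q = K_eq · A · (Δh/L) = 9.585e-05 × 495 × (14.0/20.63) = 0.03220 m³/day.

0.0322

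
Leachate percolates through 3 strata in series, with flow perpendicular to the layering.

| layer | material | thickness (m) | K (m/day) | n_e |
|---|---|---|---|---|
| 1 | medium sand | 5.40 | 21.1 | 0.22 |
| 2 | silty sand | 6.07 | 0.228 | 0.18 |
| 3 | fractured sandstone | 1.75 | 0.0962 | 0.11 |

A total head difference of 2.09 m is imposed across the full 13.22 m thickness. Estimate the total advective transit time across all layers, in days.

With flow normal to the layers, continuity requires the same specific discharge q through every layer.
Σ(b_i/K_i) = 5.40/21.1 + 6.07/0.228 + 1.75/0.0962 = 45.07 d.
q = Δh / Σ(b_i/K_i) = 2.09 / 45.07 = 0.04637 m/day.
In each layer the seepage velocity is v_i = q/n_i, so the layer transit time is t_i = b_i·n_i / q:
  layer 1 (medium sand): t_1 = 5.40 × 0.22 / 0.04637 = 25.62 d
  layer 2 (silty sand): t_2 = 6.07 × 0.18 / 0.04637 = 23.56 d
  layer 3 (fractured sandstone): t_3 = 1.75 × 0.11 / 0.04637 = 4.151 d
Total t = Σ t_i = 53.33 days.

53.3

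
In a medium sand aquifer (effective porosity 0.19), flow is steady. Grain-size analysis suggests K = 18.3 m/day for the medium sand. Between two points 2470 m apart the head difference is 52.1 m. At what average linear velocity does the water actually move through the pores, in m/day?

2.03

Hydraulic gradient i = Δh / L = 52.1 / 2470 = 0.02109.
Darcy flux q = K · i = 18.30 × 0.02109 = 0.3860 m/day.
Seepage velocity v = q / n_e = 0.3860 / 0.19 = 2.032 m/day.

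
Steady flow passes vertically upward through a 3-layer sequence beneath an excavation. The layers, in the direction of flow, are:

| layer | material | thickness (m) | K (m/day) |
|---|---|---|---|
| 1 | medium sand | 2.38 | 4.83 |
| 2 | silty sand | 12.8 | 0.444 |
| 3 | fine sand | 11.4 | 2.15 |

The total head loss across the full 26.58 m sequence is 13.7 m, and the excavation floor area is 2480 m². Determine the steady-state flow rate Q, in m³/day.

981

Flow is perpendicular to layering, so the layers act in series and the equivalent K is the thickness-weighted harmonic mean.
Total thickness L = 2.38 + 12.8 + 11.4 = 26.58 m.
Σ(b_i/K_i) = 2.38/4.83 + 12.8/0.444 + 11.4/2.15 = 34.62 d.
K_eq = L / Σ(b_i/K_i) = 26.58 / 34.62 = 0.7677 m/day.
Q = K_eq · A · (Δh/L) = 0.7677 × 2480 × (13.7/26.58) = 981.3 m³/day.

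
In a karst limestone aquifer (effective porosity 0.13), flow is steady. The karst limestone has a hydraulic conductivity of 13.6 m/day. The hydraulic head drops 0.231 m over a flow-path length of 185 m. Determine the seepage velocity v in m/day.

0.131

Hydraulic gradient i = Δh / L = 0.231 / 185 = 0.001249.
Darcy flux q = K · i = 13.60 × 0.001249 = 0.01698 m/day.
Seepage velocity v = q / n_e = 0.01698 / 0.13 = 0.1306 m/day.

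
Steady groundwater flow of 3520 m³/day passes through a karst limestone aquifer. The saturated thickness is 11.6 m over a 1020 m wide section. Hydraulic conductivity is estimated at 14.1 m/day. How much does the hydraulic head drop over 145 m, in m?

Cross-sectional area A = 1020 × 11.6 = 11832 m².
From Q = K·A·i, i = Q / (K·A) = 3520 / (14.10 × 11832) = 0.02110.
Head loss Δh = i · L = 0.02110 × 145 = 3.059 m.

3.06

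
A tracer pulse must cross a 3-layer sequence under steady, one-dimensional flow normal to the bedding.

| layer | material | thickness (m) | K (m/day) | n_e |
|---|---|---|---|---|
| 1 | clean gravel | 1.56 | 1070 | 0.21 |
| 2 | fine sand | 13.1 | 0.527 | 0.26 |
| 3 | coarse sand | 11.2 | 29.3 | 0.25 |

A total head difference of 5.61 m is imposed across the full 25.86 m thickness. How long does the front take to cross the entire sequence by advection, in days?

With flow normal to the layers, continuity requires the same specific discharge q through every layer.
Σ(b_i/K_i) = 1.56/1070 + 13.1/0.527 + 11.2/29.3 = 25.24 d.
q = Δh / Σ(b_i/K_i) = 5.61 / 25.24 = 0.2223 m/day.
In each layer the seepage velocity is v_i = q/n_i, so the layer transit time is t_i = b_i·n_i / q:
  layer 1 (clean gravel): t_1 = 1.56 × 0.21 / 0.2223 = 1.474 d
  layer 2 (fine sand): t_2 = 13.1 × 0.26 / 0.2223 = 15.32 d
  layer 3 (coarse sand): t_3 = 11.2 × 0.25 / 0.2223 = 12.60 d
Total t = Σ t_i = 29.40 days.

29.4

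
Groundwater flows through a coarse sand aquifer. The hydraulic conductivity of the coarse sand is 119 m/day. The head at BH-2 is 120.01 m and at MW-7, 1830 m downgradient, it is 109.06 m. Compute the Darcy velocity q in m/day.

Hydraulic gradient i = (120.01 − 109.06) / 1830 = 10.95 / 1830 = 0.005984.
Specific discharge q = K · i = 119.0 × 0.005984 = 0.7120 m/day.

0.712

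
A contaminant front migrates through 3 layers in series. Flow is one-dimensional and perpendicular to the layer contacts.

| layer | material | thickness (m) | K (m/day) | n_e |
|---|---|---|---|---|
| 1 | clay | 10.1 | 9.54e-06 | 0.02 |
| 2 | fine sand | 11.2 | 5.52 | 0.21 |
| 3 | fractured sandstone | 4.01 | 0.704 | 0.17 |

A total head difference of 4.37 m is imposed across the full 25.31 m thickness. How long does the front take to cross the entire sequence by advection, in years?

With flow normal to the layers, continuity requires the same specific discharge q through every layer.
Σ(b_i/K_i) = 10.1/9.54e-06 + 11.2/5.52 + 4.01/0.704 = 1.059e+06 d.
q = Δh / Σ(b_i/K_i) = 4.37 / 1.059e+06 = 4.128e-06 m/day.
In each layer the seepage velocity is v_i = q/n_i, so the layer transit time is t_i = b_i·n_i / q:
  layer 1 (clay): t_1 = 10.1 × 0.02 / 4.128e-06 = 48938 d
  layer 2 (fine sand): t_2 = 11.2 × 0.21 / 4.128e-06 = 5.698e+05 d
  layer 3 (fractured sandstone): t_3 = 4.01 × 0.17 / 4.128e-06 = 1.652e+05 d
Total t = Σ t_i = 7.839e+05 days = 2146 years.

2150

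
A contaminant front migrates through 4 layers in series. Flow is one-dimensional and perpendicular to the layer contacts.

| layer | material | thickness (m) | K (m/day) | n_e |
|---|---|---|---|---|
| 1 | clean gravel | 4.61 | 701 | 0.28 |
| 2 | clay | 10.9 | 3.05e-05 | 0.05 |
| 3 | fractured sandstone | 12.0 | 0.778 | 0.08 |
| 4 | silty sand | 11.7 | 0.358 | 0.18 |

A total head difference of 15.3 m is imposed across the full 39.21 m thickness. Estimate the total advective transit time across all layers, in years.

With flow normal to the layers, continuity requires the same specific discharge q through every layer.
Σ(b_i/K_i) = 4.61/701 + 10.9/3.05e-05 + 12.0/0.778 + 11.7/0.358 = 3.574e+05 d.
q = Δh / Σ(b_i/K_i) = 15.3 / 3.574e+05 = 4.281e-05 m/day.
In each layer the seepage velocity is v_i = q/n_i, so the layer transit time is t_i = b_i·n_i / q:
  layer 1 (clean gravel): t_1 = 4.61 × 0.28 / 4.281e-05 = 30155 d
  layer 2 (clay): t_2 = 10.9 × 0.05 / 4.281e-05 = 12732 d
  layer 3 (fractured sandstone): t_3 = 12.0 × 0.08 / 4.281e-05 = 22427 d
  layer 4 (silty sand): t_4 = 11.7 × 0.18 / 4.281e-05 = 49199 d
Total t = Σ t_i = 1.145e+05 days = 313.5 years.

314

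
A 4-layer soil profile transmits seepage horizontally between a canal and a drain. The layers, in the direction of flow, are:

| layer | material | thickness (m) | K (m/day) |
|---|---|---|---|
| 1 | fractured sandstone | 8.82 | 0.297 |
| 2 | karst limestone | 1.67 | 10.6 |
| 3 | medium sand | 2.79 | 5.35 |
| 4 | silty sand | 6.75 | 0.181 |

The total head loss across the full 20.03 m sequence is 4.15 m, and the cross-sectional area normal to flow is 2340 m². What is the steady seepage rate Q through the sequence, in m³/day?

144

Flow is perpendicular to layering, so the layers act in series and the equivalent K is the thickness-weighted harmonic mean.
Total thickness L = 8.82 + 1.67 + 2.79 + 6.75 = 20.03 m.
Σ(b_i/K_i) = 8.82/0.297 + 1.67/10.6 + 2.79/5.35 + 6.75/0.181 = 67.67 d.
K_eq = L / Σ(b_i/K_i) = 20.03 / 67.67 = 0.2960 m/day.
Q = K_eq · A · (Δh/L) = 0.2960 × 2340 × (4.15/20.03) = 143.5 m³/day.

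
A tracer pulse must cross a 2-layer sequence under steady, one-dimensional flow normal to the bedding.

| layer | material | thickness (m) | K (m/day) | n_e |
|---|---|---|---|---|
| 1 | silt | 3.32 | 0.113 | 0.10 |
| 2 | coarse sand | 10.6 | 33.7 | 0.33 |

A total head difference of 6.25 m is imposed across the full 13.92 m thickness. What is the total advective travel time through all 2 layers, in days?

With flow normal to the layers, continuity requires the same specific discharge q through every layer.
Σ(b_i/K_i) = 3.32/0.113 + 10.6/33.7 = 29.70 d.
q = Δh / Σ(b_i/K_i) = 6.25 / 29.70 = 0.2105 m/day.
In each layer the seepage velocity is v_i = q/n_i, so the layer transit time is t_i = b_i·n_i / q:
  layer 1 (silt): t_1 = 3.32 × 0.10 / 0.2105 = 1.577 d
  layer 2 (coarse sand): t_2 = 10.6 × 0.33 / 0.2105 = 16.62 d
Total t = Σ t_i = 18.20 days.

18.2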